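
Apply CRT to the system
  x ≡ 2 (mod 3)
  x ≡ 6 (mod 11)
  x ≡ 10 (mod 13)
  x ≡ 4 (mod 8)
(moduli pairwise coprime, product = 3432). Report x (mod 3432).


Product of moduli M = 3 · 11 · 13 · 8 = 3432.
Merge one congruence at a time:
  Start: x ≡ 2 (mod 3).
  Combine with x ≡ 6 (mod 11); new modulus lcm = 33.
    Write x = 2 + 3·t and substitute into x ≡ 6 (mod 11): 3·t ≡ 6 − 2 = 4 (mod 11).
    The inverse of 3 mod 11 is 4 (since 3·4 = 12 = 1·11 + 1), so t ≡ 4·4 = 16 ≡ 5 (mod 11).
    Then x = 2 + 3·5 = 17, valid modulo lcm(3, 11) = 33: x ≡ 17 (mod 33).
  Combine with x ≡ 10 (mod 13); new modulus lcm = 429.
    Write x = 17 + 33·t and substitute into x ≡ 10 (mod 13): 33·t ≡ 10 − 17 = -7 (mod 13).
    Reduce coefficients mod 13: 7·t ≡ 6 (mod 13).
    The inverse of 7 mod 13 is 2 (since 7·2 = 14 = 1·13 + 1), so t ≡ 2·6 = 12 ≡ 12 (mod 13).
    Then x = 17 + 33·12 = 413, valid modulo lcm(33, 13) = 429: x ≡ 413 (mod 429).
  Combine with x ≡ 4 (mod 8); new modulus lcm = 3432.
    Write x = 413 + 429·t and substitute into x ≡ 4 (mod 8): 429·t ≡ 4 − 413 = -409 (mod 8).
    Reduce coefficients mod 8: 5·t ≡ 7 (mod 8).
    The inverse of 5 mod 8 is 5 (since 5·5 = 25 = 3·8 + 1), so t ≡ 5·7 = 35 ≡ 3 (mod 8).
    Then x = 413 + 429·3 = 1700, valid modulo lcm(429, 8) = 3432: x ≡ 1700 (mod 3432).
Verify against each original: 1700 mod 3 = 2, 1700 mod 11 = 6, 1700 mod 13 = 10, 1700 mod 8 = 4.

x ≡ 1700 (mod 3432).


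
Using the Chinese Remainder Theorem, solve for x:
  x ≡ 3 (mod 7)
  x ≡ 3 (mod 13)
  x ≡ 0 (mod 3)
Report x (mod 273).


Moduli 7, 13, 3 are pairwise coprime; by CRT there is a unique solution modulo M = 7 · 13 · 3 = 273.
Solve pairwise, accumulating the modulus:
  Start with x ≡ 3 (mod 7).
  Combine with x ≡ 3 (mod 13): since gcd(7, 13) = 1, we get a unique residue mod 91.
    Write x = 3 + 7·t and substitute into x ≡ 3 (mod 13): 7·t ≡ 3 − 3 = 0 (mod 13).
    The inverse of 7 mod 13 is 2 (since 7·2 = 14 = 1·13 + 1), so t ≡ 2·0 = 0 ≡ 0 (mod 13).
    Then x = 3 + 7·0 = 3, valid modulo lcm(7, 13) = 91: x ≡ 3 (mod 91).
  Combine with x ≡ 0 (mod 3): since gcd(91, 3) = 1, we get a unique residue mod 273.
    Write x = 3 + 91·t and substitute into x ≡ 0 (mod 3): 91·t ≡ 0 − 3 = -3 (mod 3).
    Reduce coefficients mod 3: 1·t ≡ 0 (mod 3).
    So t ≡ 0 (mod 3).
    Then x = 3 + 91·0 = 3, valid modulo lcm(91, 3) = 273: x ≡ 3 (mod 273).
Verify: 3 mod 7 = 3 ✓, 3 mod 13 = 3 ✓, 3 mod 3 = 0 ✓.

x ≡ 3 (mod 273).


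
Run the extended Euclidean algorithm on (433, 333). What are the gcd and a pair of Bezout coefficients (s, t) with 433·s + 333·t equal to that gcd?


Euclidean algorithm on (433, 333) — divide until remainder is 0:
  433 = 1 · 333 + 100
  333 = 3 · 100 + 33
  100 = 3 · 33 + 1
  33 = 33 · 1 + 0
gcd(433, 333) = 1.
Track Bezout coefficients alongside the remainders: start with r₀ = 433 = a·1 + b·0 (s = 1, t = 0) and r₁ = 333 = a·0 + b·1 (s = 0, t = 1); each new remainder r_{k+1} = r_{k-1} − q_k·r_k inherits s_{k+1} = s_{k-1} − q_k·s_k, t_{k+1} = t_{k-1} − q_k·t_k, so r_k = a·s_k + b·t_k at every step:
  q = 1: r = 100, s = 1 − 1·0 = 1, t = 0 − 1·1 = -1  (check: 433·1 + 333·(-1) = 100)
  q = 3: r = 33, s = 0 − 3·1 = -3, t = 1 − 3·(-1) = 4  (check: 433·(-3) + 333·4 = 33)
  q = 3: r = 1, s = 1 − 3·(-3) = 10, t = -1 − 3·4 = -13  (check: 433·10 + 333·(-13) = 1)
The row with r = 1 (the gcd) gives the Bezout coefficients s = 10, t = -13.
Result: 433 · (10) + 333 · (-13) = 1.

gcd(433, 333) = 1; s = 10, t = -13 (check: 433·10 + 333·(-13) = 1).


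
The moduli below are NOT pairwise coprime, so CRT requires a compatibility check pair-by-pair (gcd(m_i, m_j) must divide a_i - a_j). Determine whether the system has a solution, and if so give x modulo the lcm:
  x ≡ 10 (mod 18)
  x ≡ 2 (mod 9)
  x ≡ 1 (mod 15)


Moduli 18, 9, 15 are not pairwise coprime, so CRT works modulo lcm(m_i) when all pairwise compatibility conditions hold.
Pairwise compatibility: gcd(m_i, m_j) must divide a_i - a_j for every pair.
Merge one congruence at a time:
  Start: x ≡ 10 (mod 18).
  Combine with x ≡ 2 (mod 9): gcd(18, 9) = 9, and 2 - 10 = -8 is NOT divisible by 9.
    ⇒ system is inconsistent (no integer solution).

No solution (the system is inconsistent).


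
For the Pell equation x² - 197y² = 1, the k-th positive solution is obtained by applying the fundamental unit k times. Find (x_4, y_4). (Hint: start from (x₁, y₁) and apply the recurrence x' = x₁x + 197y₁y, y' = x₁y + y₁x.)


Step 1: Find the fundamental solution (x₁, y₁) of x² - 197y² = 1.
  Expand √197 as a continued fraction. a₀ = ⌊√197⌋ = 14; iterate m_{k+1} = d_k·a_k − m_k, d_{k+1} = (197 − m_{k+1}²)/d_k, a_{k+1} = ⌊(a₀ + m_{k+1})/d_{k+1}⌋ (starting m₀ = 0, d₀ = 1), with convergents p_k = a_k·p_{k-1} + p_{k-2}, q_k = a_k·q_{k-1} + q_{k-2} (p₋₁ = 1, q₋₁ = 0):
  k = 0: a₀ = 14; p₀/q₀ = 14/1; p₀² − 197·q₀² = 196 − 197 = -1.
  k = 1: m = 14, d = 1, a = ⌊(14 + 14)/1⌋ = 28; p/q = (28·14 + 1)/(28·1 + 0) = 393/28; p² − 197·q² = 154449 − 154448 = 1.
  The first convergent with p² − 197·q² = 1 gives the fundamental solution (x₁, y₁) = (393, 28).
Step 2: Apply the recurrence (x_{n+1}, y_{n+1}) = (x₁x_n + 197y₁y_n, x₁y_n + y₁x_n) repeatedly.
  From (x_1, y_1) = (393, 28): x_2 = 393·393 + 197·28·28 = 308897; y_2 = 393·28 + 28·393 = 22008.
  From (x_2, y_2) = (308897, 22008): x_3 = 393·308897 + 197·28·22008 = 242792649; y_3 = 393·22008 + 28·308897 = 17298260.
  From (x_3, y_3) = (242792649, 17298260): x_4 = 393·242792649 + 197·28·17298260 = 190834713217; y_4 = 393·17298260 + 28·242792649 = 13596410352.
Step 3: Verify x_4² - 197·y_4² = 36417887768614634489089 - 36417887768614634489088 = 1 (should be 1). ✓

(x_1, y_1) = (393, 28); (x_4, y_4) = (190834713217, 13596410352).


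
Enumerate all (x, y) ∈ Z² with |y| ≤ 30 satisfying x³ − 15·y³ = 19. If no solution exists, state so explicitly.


The equation is x³ - 15y³ = 19. For fixed y, x³ = 15·y³ + 19, so a solution requires the RHS to be a perfect cube.
Strategy: iterate y from -30 to 30, compute RHS = 15·y³ + 19, and check whether it is a (positive or negative) perfect cube.
Check small values of y:
  y = 0: RHS = 19 is not a perfect cube.
  y = 1: RHS = 34 is not a perfect cube.
  y = -1: RHS = 4 is not a perfect cube.
  y = 2: RHS = 139 is not a perfect cube.
  y = -2: RHS = -101 is not a perfect cube.
  y = 3: RHS = 424 is not a perfect cube.
  y = -3: RHS = -386 is not a perfect cube.
Continuing the search up to |y| = 30 finds no solutions either.
No (x, y) in the scanned range satisfies the equation.

No integer solutions with |y| ≤ 30.


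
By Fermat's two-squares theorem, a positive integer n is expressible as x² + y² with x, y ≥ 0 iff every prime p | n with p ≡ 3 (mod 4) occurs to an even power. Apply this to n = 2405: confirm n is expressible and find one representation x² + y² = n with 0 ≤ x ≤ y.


Step 1: Factor n = 2405 = 5 · 13 · 37.
Step 2: Check the mod-4 condition on each prime factor: 5 ≡ 1 (mod 4), exponent 1; 13 ≡ 1 (mod 4), exponent 1; 37 ≡ 1 (mod 4), exponent 1.
All primes ≡ 3 (mod 4) appear to even exponent (or don't appear), so by the two-squares theorem n IS expressible as a sum of two squares.
Step 3: Build a representation. Here n = 5 · 13 · 37 is a product of primes ≡ 1 (mod 4). Each prime p ≡ 1 (mod 4) is itself a sum of two squares; find a² by testing p − a² for a perfect square:
  5: 5 − 1² = 4 = 2² ⇒ 5 = 1² + 2².
  13: 13 − 1² = 12, 13 − 2² = 9 = 3² ⇒ 13 = 2² + 3².
  37: 37 − 1² = 36 = 6² ⇒ 37 = 1² + 6².
  Combine using the Brahmagupta–Fibonacci identity (a² + b²)(c² + d²) = (ac − bd)² + (ad + bc)² = (ac + bd)² + (ad − bc)²:
  5 · 13 = 65: from (1² + 2²)(2² + 3²), take (1·2 − 2·3, 1·3 + 2·2) = (2 − 6, 3 + 4) = (-4, 7); dropping signs (only squares matter) gives (4, 7); check 4² + 7² = 16 + 49 = 65 ✓.
  65 · 37 = 2405: from (4² + 7²)(1² + 6²), take (4·1 − 7·6, 4·6 + 7·1) = (4 − 42, 24 + 7) = (-38, 31); dropping signs (only squares matter) gives (38, 31); check 38² + 31² = 1444 + 961 = 2405 ✓.
Step 4: Order so x ≤ y and verify: 31² + 38² = 961 + 1444 = 2405 = n. ✓

n = 2405 = 31² + 38² (one valid representation with x ≤ y).


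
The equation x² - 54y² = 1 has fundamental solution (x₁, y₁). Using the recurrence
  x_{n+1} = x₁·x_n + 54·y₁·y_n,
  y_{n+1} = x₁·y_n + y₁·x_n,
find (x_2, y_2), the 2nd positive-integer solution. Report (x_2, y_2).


Step 1: Find the fundamental solution (x₁, y₁) of x² - 54y² = 1.
  Expand √54 as a continued fraction. a₀ = ⌊√54⌋ = 7; iterate m_{k+1} = d_k·a_k − m_k, d_{k+1} = (54 − m_{k+1}²)/d_k, a_{k+1} = ⌊(a₀ + m_{k+1})/d_{k+1}⌋ (starting m₀ = 0, d₀ = 1), with convergents p_k = a_k·p_{k-1} + p_{k-2}, q_k = a_k·q_{k-1} + q_{k-2} (p₋₁ = 1, q₋₁ = 0):
  k = 0: a₀ = 7; p₀/q₀ = 7/1; p₀² − 54·q₀² = 49 − 54 = -5.
  k = 1: m = 7, d = 5, a = ⌊(7 + 7)/5⌋ = 2; p/q = (2·7 + 1)/(2·1 + 0) = 15/2; p² − 54·q² = 225 − 216 = 9.
  k = 2: m = 3, d = 9, a = ⌊(7 + 3)/9⌋ = 1; p/q = (1·15 + 7)/(1·2 + 1) = 22/3; p² − 54·q² = 484 − 486 = -2.
  k = 3: m = 6, d = 2, a = ⌊(7 + 6)/2⌋ = 6; p/q = (6·22 + 15)/(6·3 + 2) = 147/20; p² − 54·q² = 21609 − 21600 = 9.
  k = 4: m = 6, d = 9, a = ⌊(7 + 6)/9⌋ = 1; p/q = (1·147 + 22)/(1·20 + 3) = 169/23; p² − 54·q² = 28561 − 28566 = -5.
  k = 5: m = 3, d = 5, a = ⌊(7 + 3)/5⌋ = 2; p/q = (2·169 + 147)/(2·23 + 20) = 485/66; p² − 54·q² = 235225 − 235224 = 1.
  The first convergent with p² − 54·q² = 1 gives the fundamental solution (x₁, y₁) = (485, 66).
Step 2: Apply the recurrence (x_{n+1}, y_{n+1}) = (x₁x_n + 54y₁y_n, x₁y_n + y₁x_n) repeatedly.
  From (x_1, y_1) = (485, 66): x_2 = 485·485 + 54·66·66 = 470449; y_2 = 485·66 + 66·485 = 64020.
Step 3: Verify x_2² - 54·y_2² = 221322261601 - 221322261600 = 1 (should be 1). ✓

(x_1, y_1) = (485, 66); (x_2, y_2) = (470449, 64020).


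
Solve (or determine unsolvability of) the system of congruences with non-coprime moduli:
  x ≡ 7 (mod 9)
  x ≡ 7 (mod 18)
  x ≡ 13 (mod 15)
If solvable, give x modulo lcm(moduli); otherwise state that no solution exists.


Moduli 9, 18, 15 are not pairwise coprime, so CRT works modulo lcm(m_i) when all pairwise compatibility conditions hold.
Pairwise compatibility: gcd(m_i, m_j) must divide a_i - a_j for every pair.
Merge one congruence at a time:
  Start: x ≡ 7 (mod 9).
  Combine with x ≡ 7 (mod 18): gcd(9, 18) = 9; 7 - 7 = 0, which IS divisible by 9, so compatible.
    Write x = 7 + 9·t and substitute into x ≡ 7 (mod 18): 9·t ≡ 7 − 7 = 0 (mod 18).
    Divide the congruence (and modulus) by g = 9: 1·t ≡ 0 (mod 2).
    So t ≡ 0 (mod 2).
    Then x = 7 + 9·0 = 7, valid modulo lcm(9, 18) = 18: x ≡ 7 (mod 18).
  Combine with x ≡ 13 (mod 15): gcd(18, 15) = 3; 13 - 7 = 6, which IS divisible by 3, so compatible.
    Write x = 7 + 18·t and substitute into x ≡ 13 (mod 15): 18·t ≡ 13 − 7 = 6 (mod 15).
    Divide the congruence (and modulus) by g = 3: 6·t ≡ 2 (mod 5).
    Reduce coefficients mod 5: 1·t ≡ 2 (mod 5).
    So t ≡ 2 (mod 5).
    Then x = 7 + 18·2 = 43, valid modulo lcm(18, 15) = 90: x ≡ 43 (mod 90).
Verify: 43 mod 9 = 7, 43 mod 18 = 7, 43 mod 15 = 13.

x ≡ 43 (mod 90).


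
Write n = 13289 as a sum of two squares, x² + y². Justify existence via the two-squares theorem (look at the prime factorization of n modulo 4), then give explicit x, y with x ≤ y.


Step 1: Factor n = 13289 = 97 · 137.
Step 2: Check the mod-4 condition on each prime factor: 97 ≡ 1 (mod 4), exponent 1; 137 ≡ 1 (mod 4), exponent 1.
All primes ≡ 3 (mod 4) appear to even exponent (or don't appear), so by the two-squares theorem n IS expressible as a sum of two squares.
Step 3: Build a representation. Here n = 97 · 137 is a product of primes ≡ 1 (mod 4). Each prime p ≡ 1 (mod 4) is itself a sum of two squares; find a² by testing p − a² for a perfect square:
  97: 97 − 1² = 96, 97 − 2² = 93, 97 − 3² = 88, 97 − 4² = 81 = 9² ⇒ 97 = 4² + 9².
  137: 137 − 1² = 136, 137 − 2² = 133, 137 − 3² = 128, 137 − 4² = 121 = 11² ⇒ 137 = 4² + 11².
  Combine using the Brahmagupta–Fibonacci identity (a² + b²)(c² + d²) = (ac − bd)² + (ad + bc)² = (ac + bd)² + (ad − bc)²:
  97 · 137 = 13289: from (4² + 9²)(4² + 11²), take (4·4 − 9·11, 4·11 + 9·4) = (16 − 99, 44 + 36) = (-83, 80); dropping signs (only squares matter) gives (83, 80); check 83² + 80² = 6889 + 6400 = 13289 ✓.
Step 4: Order so x ≤ y and verify: 80² + 83² = 6400 + 6889 = 13289 = n. ✓

n = 13289 = 80² + 83² (one valid representation with x ≤ y).


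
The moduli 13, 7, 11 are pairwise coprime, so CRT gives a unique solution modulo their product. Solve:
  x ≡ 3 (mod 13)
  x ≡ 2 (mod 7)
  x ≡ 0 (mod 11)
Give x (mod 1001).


Moduli 13, 7, 11 are pairwise coprime; by CRT there is a unique solution modulo M = 13 · 7 · 11 = 1001.
Solve pairwise, accumulating the modulus:
  Start with x ≡ 3 (mod 13).
  Combine with x ≡ 2 (mod 7): since gcd(13, 7) = 1, we get a unique residue mod 91.
    Write x = 3 + 13·t and substitute into x ≡ 2 (mod 7): 13·t ≡ 2 − 3 = -1 (mod 7).
    Reduce coefficients mod 7: 6·t ≡ 6 (mod 7).
    The inverse of 6 mod 7 is 6 (since 6·6 = 36 = 5·7 + 1), so t ≡ 6·6 = 36 ≡ 1 (mod 7).
    Then x = 3 + 13·1 = 16, valid modulo lcm(13, 7) = 91: x ≡ 16 (mod 91).
  Combine with x ≡ 0 (mod 11): since gcd(91, 11) = 1, we get a unique residue mod 1001.
    Write x = 16 + 91·t and substitute into x ≡ 0 (mod 11): 91·t ≡ 0 − 16 = -16 (mod 11).
    Reduce coefficients mod 11: 3·t ≡ 6 (mod 11).
    The inverse of 3 mod 11 is 4 (since 3·4 = 12 = 1·11 + 1), so t ≡ 4·6 = 24 ≡ 2 (mod 11).
    Then x = 16 + 91·2 = 198, valid modulo lcm(91, 11) = 1001: x ≡ 198 (mod 1001).
Verify: 198 mod 13 = 3 ✓, 198 mod 7 = 2 ✓, 198 mod 11 = 0 ✓.

x ≡ 198 (mod 1001).


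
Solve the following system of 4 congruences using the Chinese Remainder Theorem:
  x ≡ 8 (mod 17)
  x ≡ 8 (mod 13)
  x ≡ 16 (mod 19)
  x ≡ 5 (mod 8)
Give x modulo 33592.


Product of moduli M = 17 · 13 · 19 · 8 = 33592.
Merge one congruence at a time:
  Start: x ≡ 8 (mod 17).
  Combine with x ≡ 8 (mod 13); new modulus lcm = 221.
    Write x = 8 + 17·t and substitute into x ≡ 8 (mod 13): 17·t ≡ 8 − 8 = 0 (mod 13).
    Reduce coefficients mod 13: 4·t ≡ 0 (mod 13).
    The inverse of 4 mod 13 is 10 (since 4·10 = 40 = 3·13 + 1), so t ≡ 10·0 = 0 ≡ 0 (mod 13).
    Then x = 8 + 17·0 = 8, valid modulo lcm(17, 13) = 221: x ≡ 8 (mod 221).
  Combine with x ≡ 16 (mod 19); new modulus lcm = 4199.
    Write x = 8 + 221·t and substitute into x ≡ 16 (mod 19): 221·t ≡ 16 − 8 = 8 (mod 19).
    Reduce coefficients mod 19: 12·t ≡ 8 (mod 19).
    The inverse of 12 mod 19 is 8 (since 12·8 = 96 = 5·19 + 1), so t ≡ 8·8 = 64 ≡ 7 (mod 19).
    Then x = 8 + 221·7 = 1555, valid modulo lcm(221, 19) = 4199: x ≡ 1555 (mod 4199).
  Combine with x ≡ 5 (mod 8); new modulus lcm = 33592.
    Write x = 1555 + 4199·t and substitute into x ≡ 5 (mod 8): 4199·t ≡ 5 − 1555 = -1550 (mod 8).
    Reduce coefficients mod 8: 7·t ≡ 2 (mod 8).
    The inverse of 7 mod 8 is 7 (since 7·7 = 49 = 6·8 + 1), so t ≡ 7·2 = 14 ≡ 6 (mod 8).
    Then x = 1555 + 4199·6 = 26749, valid modulo lcm(4199, 8) = 33592: x ≡ 26749 (mod 33592).
Verify against each original: 26749 mod 17 = 8, 26749 mod 13 = 8, 26749 mod 19 = 16, 26749 mod 8 = 5.

x ≡ 26749 (mod 33592).


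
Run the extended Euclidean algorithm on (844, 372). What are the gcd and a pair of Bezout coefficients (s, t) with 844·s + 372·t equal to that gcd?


Euclidean algorithm on (844, 372) — divide until remainder is 0:
  844 = 2 · 372 + 100
  372 = 3 · 100 + 72
  100 = 1 · 72 + 28
  72 = 2 · 28 + 16
  28 = 1 · 16 + 12
  16 = 1 · 12 + 4
  12 = 3 · 4 + 0
gcd(844, 372) = 4.
Track Bezout coefficients alongside the remainders: start with r₀ = 844 = a·1 + b·0 (s = 1, t = 0) and r₁ = 372 = a·0 + b·1 (s = 0, t = 1); each new remainder r_{k+1} = r_{k-1} − q_k·r_k inherits s_{k+1} = s_{k-1} − q_k·s_k, t_{k+1} = t_{k-1} − q_k·t_k, so r_k = a·s_k + b·t_k at every step:
  q = 2: r = 100, s = 1 − 2·0 = 1, t = 0 − 2·1 = -2  (check: 844·1 + 372·(-2) = 100)
  q = 3: r = 72, s = 0 − 3·1 = -3, t = 1 − 3·(-2) = 7  (check: 844·(-3) + 372·7 = 72)
  q = 1: r = 28, s = 1 − 1·(-3) = 4, t = -2 − 1·7 = -9  (check: 844·4 + 372·(-9) = 28)
  q = 2: r = 16, s = -3 − 2·4 = -11, t = 7 − 2·(-9) = 25  (check: 844·(-11) + 372·25 = 16)
  q = 1: r = 12, s = 4 − 1·(-11) = 15, t = -9 − 1·25 = -34  (check: 844·15 + 372·(-34) = 12)
  q = 1: r = 4, s = -11 − 1·15 = -26, t = 25 − 1·(-34) = 59  (check: 844·(-26) + 372·59 = 4)
The row with r = 4 (the gcd) gives the Bezout coefficients s = -26, t = 59.
Result: 844 · (-26) + 372 · (59) = 4.

gcd(844, 372) = 4; s = -26, t = 59 (check: 844·(-26) + 372·59 = 4).


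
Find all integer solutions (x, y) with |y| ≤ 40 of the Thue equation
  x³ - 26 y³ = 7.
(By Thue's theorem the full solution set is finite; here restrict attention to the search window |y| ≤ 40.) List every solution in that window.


The equation is x³ - 26y³ = 7. For fixed y, x³ = 26·y³ + 7, so a solution requires the RHS to be a perfect cube.
Strategy: iterate y from -40 to 40, compute RHS = 26·y³ + 7, and check whether it is a (positive or negative) perfect cube.
Check small values of y:
  y = 0: RHS = 7 is not a perfect cube.
  y = 1: RHS = 33 is not a perfect cube.
  y = -1: RHS = -19 is not a perfect cube.
  y = 2: RHS = 215 is not a perfect cube.
  y = -2: RHS = -201 is not a perfect cube.
  y = 3: RHS = 709 is not a perfect cube.
  y = -3: RHS = -695 is not a perfect cube.
Continuing the search up to |y| = 40 finds no solutions either.
No (x, y) in the scanned range satisfies the equation.

No integer solutions with |y| ≤ 40.


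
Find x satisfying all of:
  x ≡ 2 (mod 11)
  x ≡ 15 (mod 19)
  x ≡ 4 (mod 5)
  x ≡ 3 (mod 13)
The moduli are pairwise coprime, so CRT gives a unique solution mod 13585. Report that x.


Product of moduli M = 11 · 19 · 5 · 13 = 13585.
Merge one congruence at a time:
  Start: x ≡ 2 (mod 11).
  Combine with x ≡ 15 (mod 19); new modulus lcm = 209.
    Write x = 2 + 11·t and substitute into x ≡ 15 (mod 19): 11·t ≡ 15 − 2 = 13 (mod 19).
    The inverse of 11 mod 19 is 7 (since 11·7 = 77 = 4·19 + 1), so t ≡ 7·13 = 91 ≡ 15 (mod 19).
    Then x = 2 + 11·15 = 167, valid modulo lcm(11, 19) = 209: x ≡ 167 (mod 209).
  Combine with x ≡ 4 (mod 5); new modulus lcm = 1045.
    Write x = 167 + 209·t and substitute into x ≡ 4 (mod 5): 209·t ≡ 4 − 167 = -163 (mod 5).
    Reduce coefficients mod 5: 4·t ≡ 2 (mod 5).
    The inverse of 4 mod 5 is 4 (since 4·4 = 16 = 3·5 + 1), so t ≡ 4·2 = 8 ≡ 3 (mod 5).
    Then x = 167 + 209·3 = 794, valid modulo lcm(209, 5) = 1045: x ≡ 794 (mod 1045).
  Combine with x ≡ 3 (mod 13); new modulus lcm = 13585.
    Write x = 794 + 1045·t and substitute into x ≡ 3 (mod 13): 1045·t ≡ 3 − 794 = -791 (mod 13).
    Reduce coefficients mod 13: 5·t ≡ 2 (mod 13).
    The inverse of 5 mod 13 is 8 (since 5·8 = 40 = 3·13 + 1), so t ≡ 8·2 = 16 ≡ 3 (mod 13).
    Then x = 794 + 1045·3 = 3929, valid modulo lcm(1045, 13) = 13585: x ≡ 3929 (mod 13585).
Verify against each original: 3929 mod 11 = 2, 3929 mod 19 = 15, 3929 mod 5 = 4, 3929 mod 13 = 3.

x ≡ 3929 (mod 13585).


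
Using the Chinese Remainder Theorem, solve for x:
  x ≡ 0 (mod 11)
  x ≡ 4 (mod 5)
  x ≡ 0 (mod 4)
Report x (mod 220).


Moduli 11, 5, 4 are pairwise coprime; by CRT there is a unique solution modulo M = 11 · 5 · 4 = 220.
Solve pairwise, accumulating the modulus:
  Start with x ≡ 0 (mod 11).
  Combine with x ≡ 4 (mod 5): since gcd(11, 5) = 1, we get a unique residue mod 55.
    Write x = 0 + 11·t and substitute into x ≡ 4 (mod 5): 11·t ≡ 4 − 0 = 4 (mod 5).
    Reduce coefficients mod 5: 1·t ≡ 4 (mod 5).
    So t ≡ 4 (mod 5).
    Then x = 0 + 11·4 = 44, valid modulo lcm(11, 5) = 55: x ≡ 44 (mod 55).
  Combine with x ≡ 0 (mod 4): since gcd(55, 4) = 1, we get a unique residue mod 220.
    Write x = 44 + 55·t and substitute into x ≡ 0 (mod 4): 55·t ≡ 0 − 44 = -44 (mod 4).
    Reduce coefficients mod 4: 3·t ≡ 0 (mod 4).
    The inverse of 3 mod 4 is 3 (since 3·3 = 9 = 2·4 + 1), so t ≡ 3·0 = 0 ≡ 0 (mod 4).
    Then x = 44 + 55·0 = 44, valid modulo lcm(55, 4) = 220: x ≡ 44 (mod 220).
Verify: 44 mod 11 = 0 ✓, 44 mod 5 = 4 ✓, 44 mod 4 = 0 ✓.

x ≡ 44 (mod 220).


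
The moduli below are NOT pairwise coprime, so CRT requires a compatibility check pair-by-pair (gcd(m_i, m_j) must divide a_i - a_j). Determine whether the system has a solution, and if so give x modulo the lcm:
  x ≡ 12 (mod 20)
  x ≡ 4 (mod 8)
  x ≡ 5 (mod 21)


Moduli 20, 8, 21 are not pairwise coprime, so CRT works modulo lcm(m_i) when all pairwise compatibility conditions hold.
Pairwise compatibility: gcd(m_i, m_j) must divide a_i - a_j for every pair.
Merge one congruence at a time:
  Start: x ≡ 12 (mod 20).
  Combine with x ≡ 4 (mod 8): gcd(20, 8) = 4; 4 - 12 = -8, which IS divisible by 4, so compatible.
    Write x = 12 + 20·t and substitute into x ≡ 4 (mod 8): 20·t ≡ 4 − 12 = -8 (mod 8).
    Divide the congruence (and modulus) by g = 4: 5·t ≡ -2 (mod 2).
    Reduce coefficients mod 2: 1·t ≡ 0 (mod 2).
    So t ≡ 0 (mod 2).
    Then x = 12 + 20·0 = 12, valid modulo lcm(20, 8) = 40: x ≡ 12 (mod 40).
  Combine with x ≡ 5 (mod 21): gcd(40, 21) = 1; 5 - 12 = -7, which IS divisible by 1, so compatible.
    Write x = 12 + 40·t and substitute into x ≡ 5 (mod 21): 40·t ≡ 5 − 12 = -7 (mod 21).
    Reduce coefficients mod 21: 19·t ≡ 14 (mod 21).
    The inverse of 19 mod 21 is 10 (since 19·10 = 190 = 9·21 + 1), so t ≡ 10·14 = 140 ≡ 14 (mod 21).
    Then x = 12 + 40·14 = 572, valid modulo lcm(40, 21) = 840: x ≡ 572 (mod 840).
Verify: 572 mod 20 = 12, 572 mod 8 = 4, 572 mod 21 = 5.

x ≡ 572 (mod 840).


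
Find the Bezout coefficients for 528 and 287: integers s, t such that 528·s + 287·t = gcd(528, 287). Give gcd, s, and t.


Euclidean algorithm on (528, 287) — divide until remainder is 0:
  528 = 1 · 287 + 241
  287 = 1 · 241 + 46
  241 = 5 · 46 + 11
  46 = 4 · 11 + 2
  11 = 5 · 2 + 1
  2 = 2 · 1 + 0
gcd(528, 287) = 1.
Track Bezout coefficients alongside the remainders: start with r₀ = 528 = a·1 + b·0 (s = 1, t = 0) and r₁ = 287 = a·0 + b·1 (s = 0, t = 1); each new remainder r_{k+1} = r_{k-1} − q_k·r_k inherits s_{k+1} = s_{k-1} − q_k·s_k, t_{k+1} = t_{k-1} − q_k·t_k, so r_k = a·s_k + b·t_k at every step:
  q = 1: r = 241, s = 1 − 1·0 = 1, t = 0 − 1·1 = -1  (check: 528·1 + 287·(-1) = 241)
  q = 1: r = 46, s = 0 − 1·1 = -1, t = 1 − 1·(-1) = 2  (check: 528·(-1) + 287·2 = 46)
  q = 5: r = 11, s = 1 − 5·(-1) = 6, t = -1 − 5·2 = -11  (check: 528·6 + 287·(-11) = 11)
  q = 4: r = 2, s = -1 − 4·6 = -25, t = 2 − 4·(-11) = 46  (check: 528·(-25) + 287·46 = 2)
  q = 5: r = 1, s = 6 − 5·(-25) = 131, t = -11 − 5·46 = -241  (check: 528·131 + 287·(-241) = 1)
The row with r = 1 (the gcd) gives the Bezout coefficients s = 131, t = -241.
Result: 528 · (131) + 287 · (-241) = 1.

gcd(528, 287) = 1; s = 131, t = -241 (check: 528·131 + 287·(-241) = 1).


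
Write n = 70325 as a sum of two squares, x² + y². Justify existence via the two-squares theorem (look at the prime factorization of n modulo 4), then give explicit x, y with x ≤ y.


Step 1: Factor n = 70325 = 5^2 · 29 · 97.
Step 2: Check the mod-4 condition on each prime factor: 5 ≡ 1 (mod 4), exponent 2; 29 ≡ 1 (mod 4), exponent 1; 97 ≡ 1 (mod 4), exponent 1.
All primes ≡ 3 (mod 4) appear to even exponent (or don't appear), so by the two-squares theorem n IS expressible as a sum of two squares.
Step 3: Build a representation. Group n = k² · m with k = 5 and m = 29 · 97 = 2813 (a product of primes ≡ 1 (mod 4)); a representation of m scales to one of n via (k·x)² + (k·y)² = k²(x² + y²). Each prime p ≡ 1 (mod 4) is itself a sum of two squares; find a² by testing p − a² for a perfect square:
  29: 29 − 1² = 28, 29 − 2² = 25 = 5² ⇒ 29 = 2² + 5².
  97: 97 − 1² = 96, 97 − 2² = 93, 97 − 3² = 88, 97 − 4² = 81 = 9² ⇒ 97 = 4² + 9².
  Combine using the Brahmagupta–Fibonacci identity (a² + b²)(c² + d²) = (ac − bd)² + (ad + bc)² = (ac + bd)² + (ad − bc)²:
  29 · 97 = 2813: from (2² + 5²)(4² + 9²), take (2·4 − 5·9, 2·9 + 5·4) = (8 − 45, 18 + 20) = (-37, 38); dropping signs (only squares matter) gives (37, 38); check 37² + 38² = 1369 + 1444 = 2813 ✓.
  Scale by k = 5: (5·37, 5·38) = (185, 190).
Step 4: Order so x ≤ y and verify: 185² + 190² = 34225 + 36100 = 70325 = n. ✓

n = 70325 = 185² + 190² (one valid representation with x ≤ y).


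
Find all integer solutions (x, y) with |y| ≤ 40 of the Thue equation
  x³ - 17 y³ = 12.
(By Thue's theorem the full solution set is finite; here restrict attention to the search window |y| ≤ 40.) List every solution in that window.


The equation is x³ - 17y³ = 12. For fixed y, x³ = 17·y³ + 12, so a solution requires the RHS to be a perfect cube.
Strategy: iterate y from -40 to 40, compute RHS = 17·y³ + 12, and check whether it is a (positive or negative) perfect cube.
Check small values of y:
  y = 0: RHS = 12 is not a perfect cube.
  y = 1: RHS = 29 is not a perfect cube.
  y = -1: RHS = -5 is not a perfect cube.
  y = 2: RHS = 148 is not a perfect cube.
  y = -2: RHS = -124 is not a perfect cube.
  y = 3: RHS = 471 is not a perfect cube.
  y = -3: RHS = -447 is not a perfect cube.
Continuing the search up to |y| = 40 finds no solutions either.
No (x, y) in the scanned range satisfies the equation.

No integer solutions with |y| ≤ 40.


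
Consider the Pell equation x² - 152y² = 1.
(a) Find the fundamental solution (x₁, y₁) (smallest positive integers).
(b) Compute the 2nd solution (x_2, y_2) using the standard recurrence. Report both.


Step 1: Find the fundamental solution (x₁, y₁) of x² - 152y² = 1.
  Expand √152 as a continued fraction. a₀ = ⌊√152⌋ = 12; iterate m_{k+1} = d_k·a_k − m_k, d_{k+1} = (152 − m_{k+1}²)/d_k, a_{k+1} = ⌊(a₀ + m_{k+1})/d_{k+1}⌋ (starting m₀ = 0, d₀ = 1), with convergents p_k = a_k·p_{k-1} + p_{k-2}, q_k = a_k·q_{k-1} + q_{k-2} (p₋₁ = 1, q₋₁ = 0):
  k = 0: a₀ = 12; p₀/q₀ = 12/1; p₀² − 152·q₀² = 144 − 152 = -8.
  k = 1: m = 12, d = 8, a = ⌊(12 + 12)/8⌋ = 3; p/q = (3·12 + 1)/(3·1 + 0) = 37/3; p² − 152·q² = 1369 − 1368 = 1.
  The first convergent with p² − 152·q² = 1 gives the fundamental solution (x₁, y₁) = (37, 3).
Step 2: Apply the recurrence (x_{n+1}, y_{n+1}) = (x₁x_n + 152y₁y_n, x₁y_n + y₁x_n) repeatedly.
  From (x_1, y_1) = (37, 3): x_2 = 37·37 + 152·3·3 = 2737; y_2 = 37·3 + 3·37 = 222.
Step 3: Verify x_2² - 152·y_2² = 7491169 - 7491168 = 1 (should be 1). ✓

(x_1, y_1) = (37, 3); (x_2, y_2) = (2737, 222).


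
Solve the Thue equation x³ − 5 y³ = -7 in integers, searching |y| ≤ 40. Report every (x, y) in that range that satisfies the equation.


The equation is x³ - 5y³ = -7. For fixed y, x³ = 5·y³ − 7, so a solution requires the RHS to be a perfect cube.
Strategy: iterate y from -40 to 40, compute RHS = 5·y³ − 7, and check whether it is a (positive or negative) perfect cube.
Check small values of y:
  y = 0: RHS = -7 is not a perfect cube.
  y = 1: RHS = -2 is not a perfect cube.
  y = -1: RHS = -12 is not a perfect cube.
  y = 2: RHS = 33 is not a perfect cube.
  y = -2: RHS = -47 is not a perfect cube.
  y = 3: RHS = 128 is not a perfect cube.
  y = -3: RHS = -142 is not a perfect cube.
Continuing the search up to |y| = 40 finds no solutions either.
No (x, y) in the scanned range satisfies the equation.

No integer solutions with |y| ≤ 40.


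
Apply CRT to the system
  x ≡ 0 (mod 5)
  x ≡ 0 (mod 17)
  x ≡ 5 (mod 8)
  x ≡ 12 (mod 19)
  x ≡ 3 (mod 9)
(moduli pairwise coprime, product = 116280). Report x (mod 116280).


Product of moduli M = 5 · 17 · 8 · 19 · 9 = 116280.
Merge one congruence at a time:
  Start: x ≡ 0 (mod 5).
  Combine with x ≡ 0 (mod 17); new modulus lcm = 85.
    Write x = 0 + 5·t and substitute into x ≡ 0 (mod 17): 5·t ≡ 0 − 0 = 0 (mod 17).
    The inverse of 5 mod 17 is 7 (since 5·7 = 35 = 2·17 + 1), so t ≡ 7·0 = 0 ≡ 0 (mod 17).
    Then x = 0 + 5·0 = 0, valid modulo lcm(5, 17) = 85: x ≡ 0 (mod 85).
  Combine with x ≡ 5 (mod 8); new modulus lcm = 680.
    Write x = 0 + 85·t and substitute into x ≡ 5 (mod 8): 85·t ≡ 5 − 0 = 5 (mod 8).
    Reduce coefficients mod 8: 5·t ≡ 5 (mod 8).
    The inverse of 5 mod 8 is 5 (since 5·5 = 25 = 3·8 + 1), so t ≡ 5·5 = 25 ≡ 1 (mod 8).
    Then x = 0 + 85·1 = 85, valid modulo lcm(85, 8) = 680: x ≡ 85 (mod 680).
  Combine with x ≡ 12 (mod 19); new modulus lcm = 12920.
    Write x = 85 + 680·t and substitute into x ≡ 12 (mod 19): 680·t ≡ 12 − 85 = -73 (mod 19).
    Reduce coefficients mod 19: 15·t ≡ 3 (mod 19).
    The inverse of 15 mod 19 is 14 (since 15·14 = 210 = 11·19 + 1), so t ≡ 14·3 = 42 ≡ 4 (mod 19).
    Then x = 85 + 680·4 = 2805, valid modulo lcm(680, 19) = 12920: x ≡ 2805 (mod 12920).
  Combine with x ≡ 3 (mod 9); new modulus lcm = 116280.
    Write x = 2805 + 12920·t and substitute into x ≡ 3 (mod 9): 12920·t ≡ 3 − 2805 = -2802 (mod 9).
    Reduce coefficients mod 9: 5·t ≡ 6 (mod 9).
    The inverse of 5 mod 9 is 2 (since 5·2 = 10 = 1·9 + 1), so t ≡ 2·6 = 12 ≡ 3 (mod 9).
    Then x = 2805 + 12920·3 = 41565, valid modulo lcm(12920, 9) = 116280: x ≡ 41565 (mod 116280).
Verify against each original: 41565 mod 5 = 0, 41565 mod 17 = 0, 41565 mod 8 = 5, 41565 mod 19 = 12, 41565 mod 9 = 3.

x ≡ 41565 (mod 116280).


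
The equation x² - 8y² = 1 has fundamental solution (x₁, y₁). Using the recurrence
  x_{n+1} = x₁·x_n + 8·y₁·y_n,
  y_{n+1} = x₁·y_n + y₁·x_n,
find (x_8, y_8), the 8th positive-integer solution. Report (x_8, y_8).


Step 1: Find the fundamental solution (x₁, y₁) of x² - 8y² = 1.
  Expand √8 as a continued fraction. a₀ = ⌊√8⌋ = 2; iterate m_{k+1} = d_k·a_k − m_k, d_{k+1} = (8 − m_{k+1}²)/d_k, a_{k+1} = ⌊(a₀ + m_{k+1})/d_{k+1}⌋ (starting m₀ = 0, d₀ = 1), with convergents p_k = a_k·p_{k-1} + p_{k-2}, q_k = a_k·q_{k-1} + q_{k-2} (p₋₁ = 1, q₋₁ = 0):
  k = 0: a₀ = 2; p₀/q₀ = 2/1; p₀² − 8·q₀² = 4 − 8 = -4.
  k = 1: m = 2, d = 4, a = ⌊(2 + 2)/4⌋ = 1; p/q = (1·2 + 1)/(1·1 + 0) = 3/1; p² − 8·q² = 9 − 8 = 1.
  The first convergent with p² − 8·q² = 1 gives the fundamental solution (x₁, y₁) = (3, 1).
Step 2: Apply the recurrence (x_{n+1}, y_{n+1}) = (x₁x_n + 8y₁y_n, x₁y_n + y₁x_n) repeatedly.
  From (x_1, y_1) = (3, 1): x_2 = 3·3 + 8·1·1 = 17; y_2 = 3·1 + 1·3 = 6.
  From (x_2, y_2) = (17, 6): x_3 = 3·17 + 8·1·6 = 99; y_3 = 3·6 + 1·17 = 35.
  From (x_3, y_3) = (99, 35): x_4 = 3·99 + 8·1·35 = 577; y_4 = 3·35 + 1·99 = 204.
  From (x_4, y_4) = (577, 204): x_5 = 3·577 + 8·1·204 = 3363; y_5 = 3·204 + 1·577 = 1189.
  From (x_5, y_5) = (3363, 1189): x_6 = 3·3363 + 8·1·1189 = 19601; y_6 = 3·1189 + 1·3363 = 6930.
  From (x_6, y_6) = (19601, 6930): x_7 = 3·19601 + 8·1·6930 = 114243; y_7 = 3·6930 + 1·19601 = 40391.
  From (x_7, y_7) = (114243, 40391): x_8 = 3·114243 + 8·1·40391 = 665857; y_8 = 3·40391 + 1·114243 = 235416.
Step 3: Verify x_8² - 8·y_8² = 443365544449 - 443365544448 = 1 (should be 1). ✓

(x_1, y_1) = (3, 1); (x_8, y_8) = (665857, 235416).


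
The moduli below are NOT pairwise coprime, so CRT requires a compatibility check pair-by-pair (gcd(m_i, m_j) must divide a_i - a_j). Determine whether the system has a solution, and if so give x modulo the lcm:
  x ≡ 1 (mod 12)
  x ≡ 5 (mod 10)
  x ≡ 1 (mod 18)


Moduli 12, 10, 18 are not pairwise coprime, so CRT works modulo lcm(m_i) when all pairwise compatibility conditions hold.
Pairwise compatibility: gcd(m_i, m_j) must divide a_i - a_j for every pair.
Merge one congruence at a time:
  Start: x ≡ 1 (mod 12).
  Combine with x ≡ 5 (mod 10): gcd(12, 10) = 2; 5 - 1 = 4, which IS divisible by 2, so compatible.
    Write x = 1 + 12·t and substitute into x ≡ 5 (mod 10): 12·t ≡ 5 − 1 = 4 (mod 10).
    Divide the congruence (and modulus) by g = 2: 6·t ≡ 2 (mod 5).
    Reduce coefficients mod 5: 1·t ≡ 2 (mod 5).
    So t ≡ 2 (mod 5).
    Then x = 1 + 12·2 = 25, valid modulo lcm(12, 10) = 60: x ≡ 25 (mod 60).
  Combine with x ≡ 1 (mod 18): gcd(60, 18) = 6; 1 - 25 = -24, which IS divisible by 6, so compatible.
    Write x = 25 + 60·t and substitute into x ≡ 1 (mod 18): 60·t ≡ 1 − 25 = -24 (mod 18).
    Divide the congruence (and modulus) by g = 6: 10·t ≡ -4 (mod 3).
    Reduce coefficients mod 3: 1·t ≡ 2 (mod 3).
    So t ≡ 2 (mod 3).
    Then x = 25 + 60·2 = 145, valid modulo lcm(60, 18) = 180: x ≡ 145 (mod 180).
Verify: 145 mod 12 = 1, 145 mod 10 = 5, 145 mod 18 = 1.

x ≡ 145 (mod 180).


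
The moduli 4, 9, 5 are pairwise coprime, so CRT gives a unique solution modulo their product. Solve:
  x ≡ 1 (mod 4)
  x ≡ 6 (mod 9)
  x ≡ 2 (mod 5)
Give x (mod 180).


Moduli 4, 9, 5 are pairwise coprime; by CRT there is a unique solution modulo M = 4 · 9 · 5 = 180.
Solve pairwise, accumulating the modulus:
  Start with x ≡ 1 (mod 4).
  Combine with x ≡ 6 (mod 9): since gcd(4, 9) = 1, we get a unique residue mod 36.
    Write x = 1 + 4·t and substitute into x ≡ 6 (mod 9): 4·t ≡ 6 − 1 = 5 (mod 9).
    The inverse of 4 mod 9 is 7 (since 4·7 = 28 = 3·9 + 1), so t ≡ 7·5 = 35 ≡ 8 (mod 9).
    Then x = 1 + 4·8 = 33, valid modulo lcm(4, 9) = 36: x ≡ 33 (mod 36).
  Combine with x ≡ 2 (mod 5): since gcd(36, 5) = 1, we get a unique residue mod 180.
    Write x = 33 + 36·t and substitute into x ≡ 2 (mod 5): 36·t ≡ 2 − 33 = -31 (mod 5).
    Reduce coefficients mod 5: 1·t ≡ 4 (mod 5).
    So t ≡ 4 (mod 5).
    Then x = 33 + 36·4 = 177, valid modulo lcm(36, 5) = 180: x ≡ 177 (mod 180).
Verify: 177 mod 4 = 1 ✓, 177 mod 9 = 6 ✓, 177 mod 5 = 2 ✓.

x ≡ 177 (mod 180).


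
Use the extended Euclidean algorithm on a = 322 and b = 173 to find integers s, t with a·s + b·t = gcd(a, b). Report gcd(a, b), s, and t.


Euclidean algorithm on (322, 173) — divide until remainder is 0:
  322 = 1 · 173 + 149
  173 = 1 · 149 + 24
  149 = 6 · 24 + 5
  24 = 4 · 5 + 4
  5 = 1 · 4 + 1
  4 = 4 · 1 + 0
gcd(322, 173) = 1.
Track Bezout coefficients alongside the remainders: start with r₀ = 322 = a·1 + b·0 (s = 1, t = 0) and r₁ = 173 = a·0 + b·1 (s = 0, t = 1); each new remainder r_{k+1} = r_{k-1} − q_k·r_k inherits s_{k+1} = s_{k-1} − q_k·s_k, t_{k+1} = t_{k-1} − q_k·t_k, so r_k = a·s_k + b·t_k at every step:
  q = 1: r = 149, s = 1 − 1·0 = 1, t = 0 − 1·1 = -1  (check: 322·1 + 173·(-1) = 149)
  q = 1: r = 24, s = 0 − 1·1 = -1, t = 1 − 1·(-1) = 2  (check: 322·(-1) + 173·2 = 24)
  q = 6: r = 5, s = 1 − 6·(-1) = 7, t = -1 − 6·2 = -13  (check: 322·7 + 173·(-13) = 5)
  q = 4: r = 4, s = -1 − 4·7 = -29, t = 2 − 4·(-13) = 54  (check: 322·(-29) + 173·54 = 4)
  q = 1: r = 1, s = 7 − 1·(-29) = 36, t = -13 − 1·54 = -67  (check: 322·36 + 173·(-67) = 1)
The row with r = 1 (the gcd) gives the Bezout coefficients s = 36, t = -67.
Result: 322 · (36) + 173 · (-67) = 1.

gcd(322, 173) = 1; s = 36, t = -67 (check: 322·36 + 173·(-67) = 1).


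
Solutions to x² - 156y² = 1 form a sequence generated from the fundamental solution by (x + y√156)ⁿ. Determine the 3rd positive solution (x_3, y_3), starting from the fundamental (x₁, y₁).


Step 1: Find the fundamental solution (x₁, y₁) of x² - 156y² = 1.
  Expand √156 as a continued fraction. a₀ = ⌊√156⌋ = 12; iterate m_{k+1} = d_k·a_k − m_k, d_{k+1} = (156 − m_{k+1}²)/d_k, a_{k+1} = ⌊(a₀ + m_{k+1})/d_{k+1}⌋ (starting m₀ = 0, d₀ = 1), with convergents p_k = a_k·p_{k-1} + p_{k-2}, q_k = a_k·q_{k-1} + q_{k-2} (p₋₁ = 1, q₋₁ = 0):
  k = 0: a₀ = 12; p₀/q₀ = 12/1; p₀² − 156·q₀² = 144 − 156 = -12.
  k = 1: m = 12, d = 12, a = ⌊(12 + 12)/12⌋ = 2; p/q = (2·12 + 1)/(2·1 + 0) = 25/2; p² − 156·q² = 625 − 624 = 1.
  The first convergent with p² − 156·q² = 1 gives the fundamental solution (x₁, y₁) = (25, 2).
Step 2: Apply the recurrence (x_{n+1}, y_{n+1}) = (x₁x_n + 156y₁y_n, x₁y_n + y₁x_n) repeatedly.
  From (x_1, y_1) = (25, 2): x_2 = 25·25 + 156·2·2 = 1249; y_2 = 25·2 + 2·25 = 100.
  From (x_2, y_2) = (1249, 100): x_3 = 25·1249 + 156·2·100 = 62425; y_3 = 25·100 + 2·1249 = 4998.
Step 3: Verify x_3² - 156·y_3² = 3896880625 - 3896880624 = 1 (should be 1). ✓

(x_1, y_1) = (25, 2); (x_3, y_3) = (62425, 4998).


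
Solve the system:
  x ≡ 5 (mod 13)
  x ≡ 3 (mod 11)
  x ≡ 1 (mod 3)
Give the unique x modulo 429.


Moduli 13, 11, 3 are pairwise coprime; by CRT there is a unique solution modulo M = 13 · 11 · 3 = 429.
Solve pairwise, accumulating the modulus:
  Start with x ≡ 5 (mod 13).
  Combine with x ≡ 3 (mod 11): since gcd(13, 11) = 1, we get a unique residue mod 143.
    Write x = 5 + 13·t and substitute into x ≡ 3 (mod 11): 13·t ≡ 3 − 5 = -2 (mod 11).
    Reduce coefficients mod 11: 2·t ≡ 9 (mod 11).
    The inverse of 2 mod 11 is 6 (since 2·6 = 12 = 1·11 + 1), so t ≡ 6·9 = 54 ≡ 10 (mod 11).
    Then x = 5 + 13·10 = 135, valid modulo lcm(13, 11) = 143: x ≡ 135 (mod 143).
  Combine with x ≡ 1 (mod 3): since gcd(143, 3) = 1, we get a unique residue mod 429.
    Write x = 135 + 143·t and substitute into x ≡ 1 (mod 3): 143·t ≡ 1 − 135 = -134 (mod 3).
    Reduce coefficients mod 3: 2·t ≡ 1 (mod 3).
    The inverse of 2 mod 3 is 2 (since 2·2 = 4 = 1·3 + 1), so t ≡ 2·1 = 2 ≡ 2 (mod 3).
    Then x = 135 + 143·2 = 421, valid modulo lcm(143, 3) = 429: x ≡ 421 (mod 429).
Verify: 421 mod 13 = 5 ✓, 421 mod 11 = 3 ✓, 421 mod 3 = 1 ✓.

x ≡ 421 (mod 429).


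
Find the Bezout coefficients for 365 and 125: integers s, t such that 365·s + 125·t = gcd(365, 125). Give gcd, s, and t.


Euclidean algorithm on (365, 125) — divide until remainder is 0:
  365 = 2 · 125 + 115
  125 = 1 · 115 + 10
  115 = 11 · 10 + 5
  10 = 2 · 5 + 0
gcd(365, 125) = 5.
Track Bezout coefficients alongside the remainders: start with r₀ = 365 = a·1 + b·0 (s = 1, t = 0) and r₁ = 125 = a·0 + b·1 (s = 0, t = 1); each new remainder r_{k+1} = r_{k-1} − q_k·r_k inherits s_{k+1} = s_{k-1} − q_k·s_k, t_{k+1} = t_{k-1} − q_k·t_k, so r_k = a·s_k + b·t_k at every step:
  q = 2: r = 115, s = 1 − 2·0 = 1, t = 0 − 2·1 = -2  (check: 365·1 + 125·(-2) = 115)
  q = 1: r = 10, s = 0 − 1·1 = -1, t = 1 − 1·(-2) = 3  (check: 365·(-1) + 125·3 = 10)
  q = 11: r = 5, s = 1 − 11·(-1) = 12, t = -2 − 11·3 = -35  (check: 365·12 + 125·(-35) = 5)
The row with r = 5 (the gcd) gives the Bezout coefficients s = 12, t = -35.
Result: 365 · (12) + 125 · (-35) = 5.

gcd(365, 125) = 5; s = 12, t = -35 (check: 365·12 + 125·(-35) = 5).


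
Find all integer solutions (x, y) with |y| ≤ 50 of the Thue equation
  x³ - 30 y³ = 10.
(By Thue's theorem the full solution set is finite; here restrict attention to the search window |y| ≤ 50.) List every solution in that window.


The equation is x³ - 30y³ = 10. For fixed y, x³ = 30·y³ + 10, so a solution requires the RHS to be a perfect cube.
Strategy: iterate y from -50 to 50, compute RHS = 30·y³ + 10, and check whether it is a (positive or negative) perfect cube.
Check small values of y:
  y = 0: RHS = 10 is not a perfect cube.
  y = 1: RHS = 40 is not a perfect cube.
  y = -1: RHS = -20 is not a perfect cube.
  y = 2: RHS = 250 is not a perfect cube.
  y = -2: RHS = -230 is not a perfect cube.
  y = 3: RHS = 820 is not a perfect cube.
  y = -3: RHS = -800 is not a perfect cube.
Continuing the search up to |y| = 50 finds no solutions either.
No (x, y) in the scanned range satisfies the equation.

No integer solutions with |y| ≤ 50.
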